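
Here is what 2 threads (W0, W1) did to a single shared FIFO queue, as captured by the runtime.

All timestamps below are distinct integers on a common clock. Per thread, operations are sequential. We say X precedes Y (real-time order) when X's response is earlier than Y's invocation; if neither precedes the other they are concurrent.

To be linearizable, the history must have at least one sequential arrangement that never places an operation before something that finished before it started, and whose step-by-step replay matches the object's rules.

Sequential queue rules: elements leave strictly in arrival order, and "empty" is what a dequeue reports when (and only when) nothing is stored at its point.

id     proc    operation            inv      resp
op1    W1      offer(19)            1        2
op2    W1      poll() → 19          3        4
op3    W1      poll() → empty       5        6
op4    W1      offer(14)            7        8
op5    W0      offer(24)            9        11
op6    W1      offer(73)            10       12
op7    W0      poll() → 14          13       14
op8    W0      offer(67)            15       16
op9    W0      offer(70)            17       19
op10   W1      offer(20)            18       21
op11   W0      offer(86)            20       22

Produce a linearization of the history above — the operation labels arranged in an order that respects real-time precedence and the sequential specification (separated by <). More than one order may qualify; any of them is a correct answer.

step 1: op1 offer(19) — queue <19>
step 2: op2 poll() → 19 — queue <>
step 3: op3 poll() → empty — queue <>
step 4: op4 offer(14) — queue <14>
step 5: op5 offer(24) — queue <14,24>
step 6: op6 offer(73) — queue <14,24,73>
step 7: op7 poll() → 14 — queue <24,73>
step 8: op8 offer(67) — queue <24,73,67>
step 9: op9 offer(70) — queue <24,73,67,70>
step 10: op10 offer(20) — queue <24,73,67,70,20>
step 11: op11 offer(86) — queue <24,73,67,70,20,86>

op1 < op2 < op3 < op4 < op5 < op6 < op7 < op8 < op9 < op10 < op11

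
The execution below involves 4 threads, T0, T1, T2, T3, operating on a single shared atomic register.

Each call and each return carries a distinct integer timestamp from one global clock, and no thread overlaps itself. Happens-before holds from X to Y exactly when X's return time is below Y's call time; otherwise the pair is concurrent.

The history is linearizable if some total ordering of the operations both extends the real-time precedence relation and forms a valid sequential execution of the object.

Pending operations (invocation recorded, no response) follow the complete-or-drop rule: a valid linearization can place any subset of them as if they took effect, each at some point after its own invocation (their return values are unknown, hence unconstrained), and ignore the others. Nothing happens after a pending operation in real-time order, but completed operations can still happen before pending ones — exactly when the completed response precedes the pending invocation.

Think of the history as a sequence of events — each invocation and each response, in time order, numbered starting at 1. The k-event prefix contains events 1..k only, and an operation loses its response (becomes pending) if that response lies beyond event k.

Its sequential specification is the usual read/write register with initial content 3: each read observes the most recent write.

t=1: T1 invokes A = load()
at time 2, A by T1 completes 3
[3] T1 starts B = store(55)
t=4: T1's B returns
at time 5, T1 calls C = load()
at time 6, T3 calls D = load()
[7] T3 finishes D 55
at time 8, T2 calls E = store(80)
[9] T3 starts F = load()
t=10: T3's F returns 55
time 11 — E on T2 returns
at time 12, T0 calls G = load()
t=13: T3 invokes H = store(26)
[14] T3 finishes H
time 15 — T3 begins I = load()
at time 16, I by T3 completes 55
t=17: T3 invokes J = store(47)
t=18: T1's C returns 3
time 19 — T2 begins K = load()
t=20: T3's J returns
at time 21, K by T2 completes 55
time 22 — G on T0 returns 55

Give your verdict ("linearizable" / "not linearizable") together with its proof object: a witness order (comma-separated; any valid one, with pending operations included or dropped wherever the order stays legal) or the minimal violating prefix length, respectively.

through event 15 a valid linearization exists; event 16 (I responding at time 16) ends that
checked exhaustively: 2 real-time-consistent orders of 7 completed operations, zero legal atomic register replays
no escape via the 2 pending operations (C, G): every completion choice fails
sample order A, B, D, E, F, H, I (pending dropped) stalls at step 5 — F load() → 55 has no legal effect
sample order A, B, D, F, E, H, I (pending dropped) stalls at step 7 — I load() → 55 has no legal effect

not linearizable — minimal violating prefix: 16 events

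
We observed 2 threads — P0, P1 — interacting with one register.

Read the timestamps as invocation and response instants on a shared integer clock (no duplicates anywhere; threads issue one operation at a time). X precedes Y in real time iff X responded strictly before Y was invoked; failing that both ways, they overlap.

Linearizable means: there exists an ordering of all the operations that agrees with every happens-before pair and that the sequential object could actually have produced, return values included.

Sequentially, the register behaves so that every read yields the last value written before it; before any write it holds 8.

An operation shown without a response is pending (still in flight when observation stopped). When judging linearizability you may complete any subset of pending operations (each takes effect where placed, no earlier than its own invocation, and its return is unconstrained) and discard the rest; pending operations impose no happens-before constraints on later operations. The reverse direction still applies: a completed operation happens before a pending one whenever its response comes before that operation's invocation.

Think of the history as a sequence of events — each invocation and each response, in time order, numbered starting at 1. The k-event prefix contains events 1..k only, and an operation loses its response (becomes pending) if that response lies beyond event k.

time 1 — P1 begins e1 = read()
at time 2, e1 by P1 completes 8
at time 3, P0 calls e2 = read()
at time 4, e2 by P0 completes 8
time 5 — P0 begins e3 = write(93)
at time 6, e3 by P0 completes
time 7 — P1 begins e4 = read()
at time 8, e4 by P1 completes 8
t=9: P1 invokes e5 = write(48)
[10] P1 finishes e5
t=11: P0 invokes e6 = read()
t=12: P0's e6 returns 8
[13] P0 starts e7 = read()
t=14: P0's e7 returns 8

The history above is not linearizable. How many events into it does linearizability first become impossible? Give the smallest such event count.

8

a valid linearization of events 1..7 exists, for instance e1, e2, e3:
1. e1 read() → 8, leaving value 8
2. e2 read() → 8, leaving value 8
3. e3 write(93), leaving value 93
once event 8 joins (e4's response, time 8), exhaustive search finds no witness
one such order, e1, e2, e3, e4, breaks at step 4 where e4 read() → 8 is illegal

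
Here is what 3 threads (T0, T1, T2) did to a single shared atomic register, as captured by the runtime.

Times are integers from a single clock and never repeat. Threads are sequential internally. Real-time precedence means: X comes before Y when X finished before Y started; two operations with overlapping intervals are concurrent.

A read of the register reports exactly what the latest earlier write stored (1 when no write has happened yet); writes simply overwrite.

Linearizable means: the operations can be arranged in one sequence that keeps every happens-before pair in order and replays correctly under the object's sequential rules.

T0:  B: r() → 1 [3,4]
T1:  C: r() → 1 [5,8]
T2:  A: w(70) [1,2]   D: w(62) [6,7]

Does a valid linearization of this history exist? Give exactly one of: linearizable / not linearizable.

not linearizable

the violation lands at event 4, B's response at time 4: events 1..3 linearize, events 1..4 do not
exhaustive check: the 2 completed atomic register ops admit one real-time order; illegal
for example A, B fails at step 2: B r() → 1 is not legal there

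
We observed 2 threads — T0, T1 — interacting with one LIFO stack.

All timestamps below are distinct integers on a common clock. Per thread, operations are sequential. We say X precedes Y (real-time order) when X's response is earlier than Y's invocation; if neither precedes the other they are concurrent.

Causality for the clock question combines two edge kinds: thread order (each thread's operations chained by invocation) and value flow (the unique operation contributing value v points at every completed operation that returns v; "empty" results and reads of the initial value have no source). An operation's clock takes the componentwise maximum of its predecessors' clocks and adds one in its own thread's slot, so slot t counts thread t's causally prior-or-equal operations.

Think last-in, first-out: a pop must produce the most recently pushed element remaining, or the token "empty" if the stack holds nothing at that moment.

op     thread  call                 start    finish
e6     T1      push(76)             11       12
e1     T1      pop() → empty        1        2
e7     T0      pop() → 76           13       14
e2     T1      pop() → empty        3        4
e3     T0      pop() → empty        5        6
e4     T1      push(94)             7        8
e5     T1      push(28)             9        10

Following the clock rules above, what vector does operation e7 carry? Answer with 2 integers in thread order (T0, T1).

e1, invoked 1, has no incoming edges; only T1's bump applies → (0, 1)
e3, invoked 5, has no incoming edges; only T0's bump applies → (1, 0)
merge at e2 (invoked 3): VC(e1)=(0, 1), own-thread bump on T1 → (0, 2)
merge at e4 (invoked 7): VC(e2)=(0, 2), own-thread bump on T1 → (0, 3)
merge at e5 (invoked 9): VC(e4)=(0, 3), own-thread bump on T1 → (0, 4)
merge at e6 (invoked 11): VC(e5)=(0, 4), own-thread bump on T1 → (0, 5)
merge at e7 (invoked 13): VC(e3)=(1, 0), VC(e6)=(0, 5), own-thread bump on T0 → (2, 5)
target: VC(e7) = (2, 5)

(2, 5)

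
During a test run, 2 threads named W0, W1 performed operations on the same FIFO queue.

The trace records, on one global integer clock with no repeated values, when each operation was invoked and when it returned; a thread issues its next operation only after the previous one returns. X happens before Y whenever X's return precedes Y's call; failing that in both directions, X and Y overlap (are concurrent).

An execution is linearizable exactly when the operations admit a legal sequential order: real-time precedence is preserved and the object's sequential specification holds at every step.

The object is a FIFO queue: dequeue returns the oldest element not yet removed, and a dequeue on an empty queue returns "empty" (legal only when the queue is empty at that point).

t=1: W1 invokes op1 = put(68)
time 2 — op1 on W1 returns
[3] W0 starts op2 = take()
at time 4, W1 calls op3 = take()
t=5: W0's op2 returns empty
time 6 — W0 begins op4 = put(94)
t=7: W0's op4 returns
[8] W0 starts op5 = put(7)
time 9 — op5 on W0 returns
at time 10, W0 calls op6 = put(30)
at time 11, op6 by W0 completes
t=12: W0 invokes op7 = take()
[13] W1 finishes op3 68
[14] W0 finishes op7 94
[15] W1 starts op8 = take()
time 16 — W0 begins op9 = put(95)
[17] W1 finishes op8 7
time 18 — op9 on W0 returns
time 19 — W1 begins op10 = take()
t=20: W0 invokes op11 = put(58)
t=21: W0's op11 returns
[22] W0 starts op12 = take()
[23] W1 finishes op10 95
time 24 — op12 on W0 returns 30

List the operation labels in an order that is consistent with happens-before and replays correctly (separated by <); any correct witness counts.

op1 < op3 < op2 < op4 < op5 < op6 < op7 < op8 < op9 < op11 < op12 < op10

step 1: op1 put(68) — queue <68>
step 2: op3 take() → 68 — queue <>
step 3: op2 take() → empty — queue <>
step 4: op4 put(94) — queue <94>
step 5: op5 put(7) — queue <94,7>
step 6: op6 put(30) — queue <94,7,30>
step 7: op7 take() → 94 — queue <7,30>
step 8: op8 take() → 7 — queue <30>
step 9: op9 put(95) — queue <30,95>
step 10: op11 put(58) — queue <30,95,58>
step 11: op12 take() → 30 — queue <95,58>
step 12: op10 take() → 95 — queue <58>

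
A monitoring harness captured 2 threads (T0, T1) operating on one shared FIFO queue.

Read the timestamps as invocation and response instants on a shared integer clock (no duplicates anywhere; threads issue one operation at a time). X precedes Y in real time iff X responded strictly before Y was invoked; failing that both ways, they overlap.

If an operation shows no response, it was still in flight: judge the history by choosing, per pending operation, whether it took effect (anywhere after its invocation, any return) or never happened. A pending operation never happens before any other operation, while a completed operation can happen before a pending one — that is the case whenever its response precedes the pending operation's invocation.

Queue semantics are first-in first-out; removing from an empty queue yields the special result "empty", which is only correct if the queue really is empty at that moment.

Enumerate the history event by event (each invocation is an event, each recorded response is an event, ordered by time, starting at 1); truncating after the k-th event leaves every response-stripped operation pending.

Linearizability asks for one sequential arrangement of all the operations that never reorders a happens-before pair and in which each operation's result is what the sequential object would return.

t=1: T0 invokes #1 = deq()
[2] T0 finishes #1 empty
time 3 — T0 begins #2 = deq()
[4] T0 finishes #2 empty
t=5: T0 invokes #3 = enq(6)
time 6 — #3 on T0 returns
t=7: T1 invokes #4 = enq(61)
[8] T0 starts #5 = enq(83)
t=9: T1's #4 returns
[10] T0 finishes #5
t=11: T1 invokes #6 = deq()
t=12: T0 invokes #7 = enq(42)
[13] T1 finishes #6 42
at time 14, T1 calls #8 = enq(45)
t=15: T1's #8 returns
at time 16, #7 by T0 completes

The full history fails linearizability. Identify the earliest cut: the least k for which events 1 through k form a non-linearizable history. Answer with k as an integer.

13

events 1..12 are linearizable; a witness order is #1, #2, #3, #4, #5:
after step 1 (#1 deq() → empty): queue <>
after step 2 (#2 deq() → empty): queue <>
after step 3 (#3 enq(6)): queue <6>
after step 4 (#4 enq(61)): queue <6,61>
after step 5 (#5 enq(83)): queue <6,61,83>
adding event 13 (#6 responds at 13) leaves no legal real-time order
every completion of the 1 pending operation (#7) was checked; none linearizes
for example #1, #2, #3, #4, #5, #6 (pending dropped) fails at step 6: #6 deq() → 42 is not legal there
for example #1, #2, #3, #5, #4, #6 (pending dropped) fails at step 6: #6 deq() → 42 is not legal there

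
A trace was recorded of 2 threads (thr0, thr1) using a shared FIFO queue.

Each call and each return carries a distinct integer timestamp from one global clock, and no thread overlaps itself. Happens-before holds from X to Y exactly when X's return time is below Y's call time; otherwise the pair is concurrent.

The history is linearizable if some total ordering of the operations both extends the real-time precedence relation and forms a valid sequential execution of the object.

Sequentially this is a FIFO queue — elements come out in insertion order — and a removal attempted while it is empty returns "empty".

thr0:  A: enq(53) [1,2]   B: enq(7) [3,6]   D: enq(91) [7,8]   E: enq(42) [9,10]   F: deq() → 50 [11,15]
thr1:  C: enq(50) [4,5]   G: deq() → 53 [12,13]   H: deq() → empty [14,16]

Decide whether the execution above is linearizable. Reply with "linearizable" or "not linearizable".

already the first 16 events (up to H's response at time 16) admit no linearization; the first 15 still do
real-time-consistent orders of the 8 completed operations: 6 — all fail the FIFO queue replay
sample order A, B, C, D, E, F, G, H stalls at step 6 — F deq() → 50 has no legal effect
sample order A, B, C, D, E, G, F, H stalls at step 7 — F deq() → 50 has no legal effect

not linearizable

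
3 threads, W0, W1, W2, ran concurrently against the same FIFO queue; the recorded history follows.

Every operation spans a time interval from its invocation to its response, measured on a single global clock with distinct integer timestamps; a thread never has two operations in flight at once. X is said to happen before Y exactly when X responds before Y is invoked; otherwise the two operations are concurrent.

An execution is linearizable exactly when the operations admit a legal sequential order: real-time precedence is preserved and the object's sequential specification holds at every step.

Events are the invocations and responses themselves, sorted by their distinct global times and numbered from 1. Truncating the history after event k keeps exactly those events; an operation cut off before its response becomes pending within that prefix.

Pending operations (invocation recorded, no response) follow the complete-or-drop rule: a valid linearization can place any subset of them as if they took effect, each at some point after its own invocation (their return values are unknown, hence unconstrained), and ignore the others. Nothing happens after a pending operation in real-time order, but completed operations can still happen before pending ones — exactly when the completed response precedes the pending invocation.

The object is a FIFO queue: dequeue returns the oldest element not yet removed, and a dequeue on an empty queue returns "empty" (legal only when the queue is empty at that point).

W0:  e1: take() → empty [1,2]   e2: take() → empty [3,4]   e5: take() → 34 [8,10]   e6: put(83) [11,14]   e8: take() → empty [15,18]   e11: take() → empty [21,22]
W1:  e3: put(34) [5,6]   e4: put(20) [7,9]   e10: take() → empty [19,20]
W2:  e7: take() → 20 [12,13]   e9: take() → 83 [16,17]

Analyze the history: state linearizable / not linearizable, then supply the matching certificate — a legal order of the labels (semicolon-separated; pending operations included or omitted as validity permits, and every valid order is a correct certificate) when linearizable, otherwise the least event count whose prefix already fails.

linearizable — witness: e1; e2; e3; e4; e5; e6; e7; e9; e8; e10; e11

after step 1 (e1 take() → empty): queue <>
after step 2 (e2 take() → empty): queue <>
after step 3 (e3 put(34)): queue <34>
after step 4 (e4 put(20)): queue <34,20>
after step 5 (e5 take() → 34): queue <20>
after step 6 (e6 put(83)): queue <20,83>
after step 7 (e7 take() → 20): queue <83>
after step 8 (e9 take() → 83): queue <>
after step 9 (e8 take() → empty): queue <>
after step 10 (e10 take() → empty): queue <>
after step 11 (e11 take() → empty): queue <>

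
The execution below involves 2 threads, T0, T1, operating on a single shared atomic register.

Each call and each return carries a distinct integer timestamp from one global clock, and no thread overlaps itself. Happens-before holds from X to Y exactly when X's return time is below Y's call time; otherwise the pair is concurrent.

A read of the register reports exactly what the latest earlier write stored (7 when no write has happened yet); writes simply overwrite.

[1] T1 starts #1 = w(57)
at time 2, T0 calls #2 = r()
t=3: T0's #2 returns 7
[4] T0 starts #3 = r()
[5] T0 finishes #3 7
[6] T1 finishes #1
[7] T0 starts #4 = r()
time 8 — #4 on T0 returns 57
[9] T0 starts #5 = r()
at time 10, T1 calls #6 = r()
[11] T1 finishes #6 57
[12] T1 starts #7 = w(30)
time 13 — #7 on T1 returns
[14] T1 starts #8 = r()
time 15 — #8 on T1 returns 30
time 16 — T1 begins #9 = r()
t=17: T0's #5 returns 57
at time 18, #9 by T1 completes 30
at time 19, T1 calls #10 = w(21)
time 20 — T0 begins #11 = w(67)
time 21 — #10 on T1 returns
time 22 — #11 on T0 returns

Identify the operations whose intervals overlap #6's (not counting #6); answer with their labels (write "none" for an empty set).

#6 spans [10,11]; an op avoiding the whole window 10..11 is ordered, any other is concurrent
#1 [1,6]: before
#2 [2,3]: before
#3 [4,5]: before
#4 [7,8]: before
#5 [9,17]: concurrent
#7 [12,13]: after
#8 [14,15]: after
#9 [16,18]: after
#10 [19,21]: after
#11 [20,22]: after

#5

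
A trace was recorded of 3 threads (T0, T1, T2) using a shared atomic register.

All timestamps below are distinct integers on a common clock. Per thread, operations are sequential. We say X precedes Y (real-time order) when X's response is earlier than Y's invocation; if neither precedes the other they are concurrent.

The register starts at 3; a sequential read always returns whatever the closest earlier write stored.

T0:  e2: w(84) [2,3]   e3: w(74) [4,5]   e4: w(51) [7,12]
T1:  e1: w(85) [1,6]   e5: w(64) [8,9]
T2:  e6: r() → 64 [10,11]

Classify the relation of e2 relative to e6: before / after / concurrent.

e2 spans [2,3], e6 spans [10,11]
resp(e2)=3 < inv(e6)=10

before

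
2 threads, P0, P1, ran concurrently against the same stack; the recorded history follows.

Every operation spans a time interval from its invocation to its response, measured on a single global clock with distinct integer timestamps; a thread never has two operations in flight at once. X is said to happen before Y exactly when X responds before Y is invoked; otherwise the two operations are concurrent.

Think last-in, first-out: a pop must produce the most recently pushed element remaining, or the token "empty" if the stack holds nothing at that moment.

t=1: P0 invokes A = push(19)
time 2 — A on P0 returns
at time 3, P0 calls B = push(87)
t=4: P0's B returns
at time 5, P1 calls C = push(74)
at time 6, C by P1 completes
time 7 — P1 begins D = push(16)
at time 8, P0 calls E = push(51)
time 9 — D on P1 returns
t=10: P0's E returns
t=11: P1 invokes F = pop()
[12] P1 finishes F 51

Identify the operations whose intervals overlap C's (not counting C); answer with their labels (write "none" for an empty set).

C spans [5,6]: anything still running between times 5 and 6 counts as concurrent
A [1,2]: before
B [3,4]: before
D [7,9]: after
E [8,10]: after
F [11,12]: after

none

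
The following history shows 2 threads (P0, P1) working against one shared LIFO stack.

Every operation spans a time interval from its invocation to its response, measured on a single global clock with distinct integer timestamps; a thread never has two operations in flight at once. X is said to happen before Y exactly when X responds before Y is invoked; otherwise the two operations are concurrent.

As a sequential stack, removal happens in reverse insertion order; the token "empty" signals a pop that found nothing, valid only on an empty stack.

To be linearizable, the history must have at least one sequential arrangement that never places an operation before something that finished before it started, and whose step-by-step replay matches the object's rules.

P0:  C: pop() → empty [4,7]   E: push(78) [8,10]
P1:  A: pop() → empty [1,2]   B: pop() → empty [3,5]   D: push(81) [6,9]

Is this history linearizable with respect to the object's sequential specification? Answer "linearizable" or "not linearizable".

linearizable

one valid linearization: A, B, C, D, E
1. A pop() → empty, leaving stack <>
2. B pop() → empty, leaving stack <>
3. C pop() → empty, leaving stack <>
4. D push(81), leaving stack <81>
5. E push(78), leaving stack <81,78>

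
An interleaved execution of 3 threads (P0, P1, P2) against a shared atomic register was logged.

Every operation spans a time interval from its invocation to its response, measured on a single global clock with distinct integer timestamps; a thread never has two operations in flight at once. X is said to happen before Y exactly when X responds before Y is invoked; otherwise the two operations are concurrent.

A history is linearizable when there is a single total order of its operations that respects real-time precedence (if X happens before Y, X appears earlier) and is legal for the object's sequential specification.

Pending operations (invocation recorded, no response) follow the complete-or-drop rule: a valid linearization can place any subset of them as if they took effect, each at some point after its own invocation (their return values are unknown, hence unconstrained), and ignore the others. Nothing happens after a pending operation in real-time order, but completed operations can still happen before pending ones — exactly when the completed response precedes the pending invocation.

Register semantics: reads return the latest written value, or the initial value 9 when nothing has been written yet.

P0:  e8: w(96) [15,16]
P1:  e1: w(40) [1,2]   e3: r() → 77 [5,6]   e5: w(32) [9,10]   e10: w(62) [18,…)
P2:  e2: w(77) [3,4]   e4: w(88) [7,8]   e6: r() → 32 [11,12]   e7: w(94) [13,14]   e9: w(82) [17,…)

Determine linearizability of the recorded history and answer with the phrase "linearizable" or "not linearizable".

one valid linearization: e1, e2, e3, e4, e5, e6, e7, e8
step 1: e1 w(40) — value 40
step 2: e2 w(77) — value 77
step 3: e3 r() → 77 — value 77
step 4: e4 w(88) — value 88
step 5: e5 w(32) — value 32
step 6: e6 r() → 32 — value 32
step 7: e7 w(94) — value 94
step 8: e8 w(96) — value 96

linearizable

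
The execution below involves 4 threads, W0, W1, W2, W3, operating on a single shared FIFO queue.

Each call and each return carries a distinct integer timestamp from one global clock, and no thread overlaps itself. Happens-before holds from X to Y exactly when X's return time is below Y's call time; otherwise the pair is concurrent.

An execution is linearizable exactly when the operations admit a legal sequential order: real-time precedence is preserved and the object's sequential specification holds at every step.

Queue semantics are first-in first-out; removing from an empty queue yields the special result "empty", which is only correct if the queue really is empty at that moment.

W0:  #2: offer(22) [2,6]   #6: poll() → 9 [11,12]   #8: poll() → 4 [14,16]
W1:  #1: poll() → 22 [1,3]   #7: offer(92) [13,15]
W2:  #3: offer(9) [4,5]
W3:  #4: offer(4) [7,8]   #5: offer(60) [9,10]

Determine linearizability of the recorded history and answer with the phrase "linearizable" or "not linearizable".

linearizable

a witness: #2, #1, #3, #4, #5, #6, #7, #8
after step 1 (#2 offer(22)): queue <22>
after step 2 (#1 poll() → 22): queue <>
after step 3 (#3 offer(9)): queue <9>
after step 4 (#4 offer(4)): queue <9,4>
after step 5 (#5 offer(60)): queue <9,4,60>
after step 6 (#6 poll() → 9): queue <4,60>
after step 7 (#7 offer(92)): queue <4,60,92>
after step 8 (#8 poll() → 4): queue <60,92>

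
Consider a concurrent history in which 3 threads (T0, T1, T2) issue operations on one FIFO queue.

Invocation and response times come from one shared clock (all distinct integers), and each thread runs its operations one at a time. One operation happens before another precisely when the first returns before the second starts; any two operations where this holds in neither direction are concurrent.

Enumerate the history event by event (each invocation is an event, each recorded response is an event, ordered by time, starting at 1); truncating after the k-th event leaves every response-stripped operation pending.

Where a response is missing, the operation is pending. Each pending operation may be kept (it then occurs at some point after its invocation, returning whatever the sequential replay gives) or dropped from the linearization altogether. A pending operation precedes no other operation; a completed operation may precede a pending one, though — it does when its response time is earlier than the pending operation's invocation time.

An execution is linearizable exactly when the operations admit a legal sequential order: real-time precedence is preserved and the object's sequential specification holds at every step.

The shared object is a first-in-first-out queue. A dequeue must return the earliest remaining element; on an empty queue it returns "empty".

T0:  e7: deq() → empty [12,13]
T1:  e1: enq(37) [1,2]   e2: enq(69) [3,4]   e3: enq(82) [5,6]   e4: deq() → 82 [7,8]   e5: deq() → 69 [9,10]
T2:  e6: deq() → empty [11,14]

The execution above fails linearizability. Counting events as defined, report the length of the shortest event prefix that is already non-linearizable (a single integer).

8

events 1..7 are linearizable, e.g. via e1, e2, e3:
1. e1 enq(37), leaving queue <37>
2. e2 enq(69), leaving queue <37,69>
3. e3 enq(82), leaving queue <37,69,82>
at event 8 (e4's time-8 response) nothing linearizes any more
for example e1, e2, e3, e4 fails at step 4: e4 deq() → 82 is not legal there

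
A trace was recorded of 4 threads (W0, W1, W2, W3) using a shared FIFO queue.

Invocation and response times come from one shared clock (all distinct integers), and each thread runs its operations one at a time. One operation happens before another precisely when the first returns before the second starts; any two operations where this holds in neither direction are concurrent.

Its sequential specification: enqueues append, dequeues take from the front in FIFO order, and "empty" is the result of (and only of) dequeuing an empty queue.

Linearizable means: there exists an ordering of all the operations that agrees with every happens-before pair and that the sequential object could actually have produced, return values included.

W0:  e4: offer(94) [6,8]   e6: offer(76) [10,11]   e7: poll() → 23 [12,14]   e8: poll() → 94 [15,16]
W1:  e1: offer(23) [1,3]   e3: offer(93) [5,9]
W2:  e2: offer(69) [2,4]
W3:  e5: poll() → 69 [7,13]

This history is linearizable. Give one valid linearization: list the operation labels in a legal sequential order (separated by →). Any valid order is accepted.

e1 → e2 → e4 → e3 → e6 → e7 → e5 → e8

step 1: e1 offer(23) — queue <23>
step 2: e2 offer(69) — queue <23,69>
step 3: e4 offer(94) — queue <23,69,94>
step 4: e3 offer(93) — queue <23,69,94,93>
step 5: e6 offer(76) — queue <23,69,94,93,76>
step 6: e7 poll() → 23 — queue <69,94,93,76>
step 7: e5 poll() → 69 — queue <94,93,76>
step 8: e8 poll() → 94 — queue <93,76>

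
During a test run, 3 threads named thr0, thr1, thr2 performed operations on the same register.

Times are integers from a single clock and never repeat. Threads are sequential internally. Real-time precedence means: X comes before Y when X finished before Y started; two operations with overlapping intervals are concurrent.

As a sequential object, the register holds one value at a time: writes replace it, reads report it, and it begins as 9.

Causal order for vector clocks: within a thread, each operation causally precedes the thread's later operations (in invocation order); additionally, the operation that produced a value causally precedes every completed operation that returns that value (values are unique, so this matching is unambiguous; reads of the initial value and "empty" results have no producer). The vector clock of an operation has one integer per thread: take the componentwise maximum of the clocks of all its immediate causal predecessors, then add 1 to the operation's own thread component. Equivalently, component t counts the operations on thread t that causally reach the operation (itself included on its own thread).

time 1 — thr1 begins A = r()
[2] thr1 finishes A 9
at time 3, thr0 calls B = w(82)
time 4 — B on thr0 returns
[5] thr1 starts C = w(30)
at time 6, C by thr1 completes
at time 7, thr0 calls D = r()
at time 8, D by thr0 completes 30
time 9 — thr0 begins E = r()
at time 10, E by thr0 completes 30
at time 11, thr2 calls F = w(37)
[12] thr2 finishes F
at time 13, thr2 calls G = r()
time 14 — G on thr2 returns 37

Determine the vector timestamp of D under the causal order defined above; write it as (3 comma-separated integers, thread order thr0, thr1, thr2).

(2, 2, 0)

no predecessors for F (invoked 11): thr2 increments from zero → (0, 0, 1)
no predecessors for A (invoked 1): thr1 increments from zero → (0, 1, 0)
no predecessors for B (invoked 3): thr0 increments from zero → (1, 0, 0)
from VC(F)=(0, 0, 1), G (invoked 13) maxes components and bumps thr2 → (0, 0, 2)
from VC(A)=(0, 1, 0), C (invoked 5) maxes components and bumps thr1 → (0, 2, 0)
from VC(B)=(1, 0, 0), VC(C)=(0, 2, 0), D (invoked 7) maxes components and bumps thr0 → (2, 2, 0)
from VC(C)=(0, 2, 0), VC(D)=(2, 2, 0), E (invoked 9) maxes components and bumps thr0 → (3, 2, 0)
target: VC(D) = (2, 2, 0)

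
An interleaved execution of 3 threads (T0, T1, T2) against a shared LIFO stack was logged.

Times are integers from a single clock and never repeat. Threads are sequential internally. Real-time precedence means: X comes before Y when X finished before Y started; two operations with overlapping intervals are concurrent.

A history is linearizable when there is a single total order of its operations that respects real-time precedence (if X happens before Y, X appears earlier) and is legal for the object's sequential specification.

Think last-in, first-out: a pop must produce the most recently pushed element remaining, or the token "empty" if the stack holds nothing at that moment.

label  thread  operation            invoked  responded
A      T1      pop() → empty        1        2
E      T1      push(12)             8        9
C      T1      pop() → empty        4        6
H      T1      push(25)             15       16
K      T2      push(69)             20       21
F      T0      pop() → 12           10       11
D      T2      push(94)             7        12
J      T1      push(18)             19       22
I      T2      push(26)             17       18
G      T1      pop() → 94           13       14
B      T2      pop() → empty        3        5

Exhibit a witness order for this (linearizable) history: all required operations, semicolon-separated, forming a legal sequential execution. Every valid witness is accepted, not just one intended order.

step 1: A pop() → empty — stack <>
step 2: B pop() → empty — stack <>
step 3: C pop() → empty — stack <>
step 4: D push(94) — stack <94>
step 5: E push(12) — stack <94,12>
step 6: F pop() → 12 — stack <94>
step 7: G pop() → 94 — stack <>
step 8: H push(25) — stack <25>
step 9: I push(26) — stack <25,26>
step 10: J push(18) — stack <25,26,18>
step 11: K push(69) — stack <25,26,18,69>

A; B; C; D; E; F; G; H; I; J; K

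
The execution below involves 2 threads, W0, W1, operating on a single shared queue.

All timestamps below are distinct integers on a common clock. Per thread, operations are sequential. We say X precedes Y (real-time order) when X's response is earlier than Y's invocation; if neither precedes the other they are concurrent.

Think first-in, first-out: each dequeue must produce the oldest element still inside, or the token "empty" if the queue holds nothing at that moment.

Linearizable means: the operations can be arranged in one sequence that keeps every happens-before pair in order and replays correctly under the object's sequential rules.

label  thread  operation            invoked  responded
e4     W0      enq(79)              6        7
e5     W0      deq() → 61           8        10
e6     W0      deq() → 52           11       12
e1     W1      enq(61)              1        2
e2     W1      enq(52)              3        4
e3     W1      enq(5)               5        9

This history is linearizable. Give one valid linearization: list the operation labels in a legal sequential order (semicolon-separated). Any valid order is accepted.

e1; e2; e3; e4; e5; e6

after step 1 (e1 enq(61)): queue <61>
after step 2 (e2 enq(52)): queue <61,52>
after step 3 (e3 enq(5)): queue <61,52,5>
after step 4 (e4 enq(79)): queue <61,52,5,79>
after step 5 (e5 deq() → 61): queue <52,5,79>
after step 6 (e6 deq() → 52): queue <5,79>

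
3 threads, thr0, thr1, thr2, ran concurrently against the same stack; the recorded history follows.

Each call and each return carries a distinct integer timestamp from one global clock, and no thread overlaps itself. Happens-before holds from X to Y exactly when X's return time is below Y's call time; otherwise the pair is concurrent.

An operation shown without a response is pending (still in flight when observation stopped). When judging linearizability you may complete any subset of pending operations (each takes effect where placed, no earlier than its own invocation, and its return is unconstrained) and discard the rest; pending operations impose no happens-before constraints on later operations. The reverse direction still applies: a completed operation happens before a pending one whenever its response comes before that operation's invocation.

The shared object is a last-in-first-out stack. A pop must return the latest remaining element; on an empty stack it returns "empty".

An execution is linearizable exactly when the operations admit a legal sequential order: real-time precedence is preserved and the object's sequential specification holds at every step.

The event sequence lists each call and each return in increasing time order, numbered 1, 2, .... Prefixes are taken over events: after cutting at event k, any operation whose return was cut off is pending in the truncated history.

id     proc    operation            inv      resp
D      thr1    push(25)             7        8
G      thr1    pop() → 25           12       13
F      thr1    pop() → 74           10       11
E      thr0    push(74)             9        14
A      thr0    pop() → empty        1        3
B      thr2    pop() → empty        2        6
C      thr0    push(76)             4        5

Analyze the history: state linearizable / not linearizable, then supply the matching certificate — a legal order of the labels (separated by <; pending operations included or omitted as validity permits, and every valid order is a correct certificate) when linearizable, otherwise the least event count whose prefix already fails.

step 1: A pop() → empty — stack <>
step 2: B pop() → empty — stack <>
step 3: C push(76) — stack <76>
step 4: D push(25) — stack <76,25>
step 5: E push(74) — stack <76,25,74>
step 6: F pop() → 74 — stack <76,25>
step 7: G pop() → 25 — stack <76>

linearizable — witness: A < B < C < D < E < F < G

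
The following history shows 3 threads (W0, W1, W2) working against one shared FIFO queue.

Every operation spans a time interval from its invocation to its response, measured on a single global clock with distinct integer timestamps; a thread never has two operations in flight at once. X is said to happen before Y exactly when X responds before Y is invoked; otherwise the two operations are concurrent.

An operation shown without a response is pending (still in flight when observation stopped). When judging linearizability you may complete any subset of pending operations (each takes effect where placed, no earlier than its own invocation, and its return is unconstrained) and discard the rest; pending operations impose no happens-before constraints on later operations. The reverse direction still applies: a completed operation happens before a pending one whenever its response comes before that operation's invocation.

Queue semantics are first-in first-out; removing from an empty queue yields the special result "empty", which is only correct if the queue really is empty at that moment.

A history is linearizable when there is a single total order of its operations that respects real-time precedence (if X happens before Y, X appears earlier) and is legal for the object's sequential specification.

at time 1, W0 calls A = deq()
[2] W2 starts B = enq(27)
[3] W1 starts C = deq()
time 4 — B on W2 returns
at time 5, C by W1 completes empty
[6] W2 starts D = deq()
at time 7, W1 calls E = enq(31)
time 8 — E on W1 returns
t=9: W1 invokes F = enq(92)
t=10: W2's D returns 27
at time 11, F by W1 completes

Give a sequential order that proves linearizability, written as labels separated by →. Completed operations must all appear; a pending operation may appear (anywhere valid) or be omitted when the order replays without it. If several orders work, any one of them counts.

A → C → B → D → E → F

after step 1 (A deq() (pending, included)): queue <>
after step 2 (C deq() → empty): queue <>
after step 3 (B enq(27)): queue <27>
after step 4 (D deq() → 27): queue <>
after step 5 (E enq(31)): queue <31>
after step 6 (F enq(92)): queue <31,92>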